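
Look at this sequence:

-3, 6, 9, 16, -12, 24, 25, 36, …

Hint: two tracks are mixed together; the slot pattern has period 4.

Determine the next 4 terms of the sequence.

Reading positions in blocks of 4 reveals the pattern AABB — 2 tracks woven together.
Stream A is -3, 6, -12, 24, which is geometric with ratio -2.
Stream B is 9, 16, 25, 36, which is consecutive squares n² from n = 3.
Position 9 → stream A, term 5 = -48.
Term 10 comes from stream A (its 6th entry): 96.
Position 11 → stream B, term 5 = 49.
The 12th slot belongs to stream B; its 6th term is 64.

-48, 96, 49, 64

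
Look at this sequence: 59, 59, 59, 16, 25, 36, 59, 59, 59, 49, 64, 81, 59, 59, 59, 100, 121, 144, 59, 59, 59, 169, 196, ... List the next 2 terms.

Positions follow the repeating pattern AAABBB; grouping by letter gives 2 tracks.
Subsequence A: 59, 59, 59, 59, 59, 59, 59, 59, 59, 59, 59, 59 (constant 59).
Subsequence B: 16, 25, 36, 49, 64, 81, 100, 121, 144, 169, 196 (consecutive squares n² from n = 4).
Term 24 comes from subsequence B (its 12th entry): 225.
The 25th slot belongs to subsequence A; its 13th term is 59.

225, 59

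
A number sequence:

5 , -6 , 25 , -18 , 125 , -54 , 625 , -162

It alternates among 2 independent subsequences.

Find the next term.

3125

Odd-indexed and even-indexed terms follow separate rules.
Subsequence A: 5, 25, 125, 625. Powers of 5.
Subsequence B: -6, -18, -54, -162. Geometric, ×3 each step.
Position 9 falls in subsequence A as its term 5, giving 3125.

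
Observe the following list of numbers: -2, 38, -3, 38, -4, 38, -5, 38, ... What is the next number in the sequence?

-6

Taking every 2nd term gives 2 separate tracks.
Subsequence A: -2, -3, -4, -5 (linear: a_n = -1 − n).
Subsequence B: 38, 38, 38, 38 (constant 38).
Term 9 comes from subsequence A (its 5th entry): -6.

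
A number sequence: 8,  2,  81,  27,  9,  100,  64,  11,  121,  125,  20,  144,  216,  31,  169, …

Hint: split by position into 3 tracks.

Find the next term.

343

Read the sequence 3 terms at a time; column i is its own pattern.
Track A is 8, 27, 64, 125, 216, which is the cubes 2³, 3³, 4³, ….
Track B is 2, 9, 11, 20, 31, which is each term equals the sum of the previous two.
Track C is 81, 100, 121, 144, 169, which is perfect squares starting at 9².
Position 16 falls in track A as its term 6, giving 343.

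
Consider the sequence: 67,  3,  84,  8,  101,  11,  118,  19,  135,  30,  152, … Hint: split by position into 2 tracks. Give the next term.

49

Taking every 2nd term gives 2 separate tracks.
Track A is 67, 84, 101, 118, 135, 152, which is arithmetic, step +17.
Track B is 3, 8, 11, 19, 30, which is each term equals the sum of the previous two.
The 12th slot belongs to track B; its 6th term is 49.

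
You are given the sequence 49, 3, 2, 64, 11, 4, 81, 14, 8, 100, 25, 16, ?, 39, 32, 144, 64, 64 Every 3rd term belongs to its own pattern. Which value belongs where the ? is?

Taking every 3rd term gives 3 separate tracks.
Stream A: 49, 64, 81, 100, ?, 144 (the squares 7², 8², 9², …).
Stream B: 3, 11, 14, 25, 39, 64 (a Fibonacci-like recurrence a_n = a_{n-1} + a_{n-2}).
Stream C: 2, 4, 8, 16, 32, 64 (geometric, ×2 each step).
The gap is stream A's term 5; the rule gives 121.

121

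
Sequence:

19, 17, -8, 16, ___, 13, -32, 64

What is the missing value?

15

Positions follow the repeating pattern AABB; grouping by letter gives 2 tracks.
Track A: 19, 17, ?, 13 (arithmetic with common difference −2).
Track B: -8, 16, -32, 64 (a geometric progression (common ratio -2)).
So the missing entry in track A is 15.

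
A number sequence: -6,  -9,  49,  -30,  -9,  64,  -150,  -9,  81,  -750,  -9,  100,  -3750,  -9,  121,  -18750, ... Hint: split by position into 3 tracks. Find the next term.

-9

Read the sequence 3 terms at a time; column i is its own pattern.
Stream A: -6, -30, -150, -750, -3750, -18750. Multiplying by 5 each time.
Stream B: -9, -9, -9, -9, -9. Always -9.
Stream C: 49, 64, 81, 100, 121. The squares 7², 8², 9², ….
Term 17 comes from stream B (its 6th entry): -9.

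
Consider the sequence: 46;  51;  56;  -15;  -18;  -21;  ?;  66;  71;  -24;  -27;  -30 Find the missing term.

Positions follow the repeating pattern AAABBB; grouping by letter gives 2 tracks.
Stream A = 46, 51, 56, ?, 66, 71: linear: a_n = 41 + 5·n.
Stream B = -15, -18, -21, -24, -27, -30: linear: a_n = -12 − 3·n.
Stream A's pattern makes the blank 61.

61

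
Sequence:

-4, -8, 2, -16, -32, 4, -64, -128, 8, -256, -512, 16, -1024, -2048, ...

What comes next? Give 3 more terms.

Positions follow the repeating pattern AAB; grouping by letter gives 2 tracks.
Track A = -4, -8, -16, -32, -64, -128, -256, -512, -1024, -2048: a geometric progression (common ratio 2).
Track B = 2, 4, 8, 16: powers 2^1, 2^2, 2^3, ….
The 15th slot belongs to track B; its 5th term is 32.
Term 16 comes from track A (its 11th entry): -4096.
Term 17 comes from track A (its 12th entry): -8192.

32, -4096, -8192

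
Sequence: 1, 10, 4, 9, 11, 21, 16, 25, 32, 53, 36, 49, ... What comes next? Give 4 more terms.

85, 138, 64, 81

The slot pattern repeats as AABB (period 4), so there are 2 interleaved tracks.
Stream A: 1, 10, 11, 21, 32, 53 — Fibonacci-style (each term is the sum of the two before it).
Stream B: 4, 9, 16, 25, 36, 49 — perfect squares starting at 2².
The 13th slot belongs to stream A; its 7th term is 85.
Term 14 comes from stream A (its 8th entry): 138.
Position 15 → stream B, term 7 = 64.
Position 16 → stream B, term 8 = 81.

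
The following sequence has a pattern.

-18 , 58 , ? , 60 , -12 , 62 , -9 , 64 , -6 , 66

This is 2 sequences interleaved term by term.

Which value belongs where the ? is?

Odd-indexed and even-indexed terms follow separate rules.
Track A = -18, ?, -12, -9, -6: arithmetic with common difference +3.
Track B = 58, 60, 62, 64, 66: arithmetic, step +2.
Track A's pattern makes the blank -15.

-15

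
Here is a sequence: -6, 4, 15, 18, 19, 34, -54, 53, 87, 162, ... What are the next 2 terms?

Positions follow the repeating pattern ABB; grouping by letter gives 2 tracks.
Track A: -6, 18, -54, 162. Geometric with ratio -3.
Track B: 4, 15, 19, 34, 53, 87. Fibonacci-style (each term is the sum of the two before it).
The 11th slot belongs to track B; its 7th term is 140.
Position 12 → track B, term 8 = 227.

140, 227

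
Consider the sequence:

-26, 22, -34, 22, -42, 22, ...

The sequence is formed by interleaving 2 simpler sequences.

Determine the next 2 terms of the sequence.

Taking every 2nd term gives 2 separate tracks.
Track A: -26, -34, -42. Arithmetic, step −8.
Track B: 22, 22, 22. Always 22.
Position 7 → track A, term 4 = -50.
Term 8 comes from track B (its 4th entry): 22.

-50, 22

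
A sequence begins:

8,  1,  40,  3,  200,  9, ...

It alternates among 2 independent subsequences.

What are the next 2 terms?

Taking every 2nd term gives 2 separate tracks.
Subsequence A is 8, 40, 200, which is a geometric progression (common ratio 5).
Subsequence B is 1, 3, 9, which is powers 3^0, 3^1, 3^2, ….
Term 7 comes from subsequence A (its 4th entry): 1000.
The 8th slot belongs to subsequence B; its 4th term is 27.

1000, 27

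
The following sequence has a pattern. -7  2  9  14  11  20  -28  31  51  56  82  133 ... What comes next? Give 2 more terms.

Positions follow the repeating pattern ABB; grouping by letter gives 2 tracks.
Track A: -7, 14, -28, 56 (geometric, ×-2 each step).
Track B: 2, 9, 11, 20, 31, 51, 82, 133 (each term equals the sum of the previous two).
Position 13 falls in track A as its term 5, giving -112.
Position 14 → track B, term 9 = 215.

-112, 215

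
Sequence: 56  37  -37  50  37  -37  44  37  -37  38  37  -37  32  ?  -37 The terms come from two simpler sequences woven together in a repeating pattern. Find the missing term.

The slot pattern repeats as ABB (period 3), so there are 2 interleaved tracks.
Track A: 56, 50, 44, 38, 32. Linear: a_n = 62 − 6·n.
Track B: 37, -37, 37, -37, 37, -37, 37, -37, ?, -37. The oscillation 37·(−1)^(n+1).
Track B's pattern makes the blank 37.

37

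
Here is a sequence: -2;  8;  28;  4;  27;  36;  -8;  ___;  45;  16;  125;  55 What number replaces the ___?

64

Read the sequence 3 terms at a time; column i is its own pattern.
Track A is -2, 4, -8, 16, which is multiplying by -2 each time.
Track B is 8, 27, ?, 125, which is the cubes 2³, 3³, 4³, ….
Track C is 28, 36, 45, 55, which is triangular numbers n(n+1)/2 for n = 7, 8, ….
Track B's pattern makes the blank 64.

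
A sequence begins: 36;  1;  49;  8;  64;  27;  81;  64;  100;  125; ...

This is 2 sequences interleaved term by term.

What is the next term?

Split by position mod 2 into 2 tracks.
Track A: 36, 49, 64, 81, 100 (the squares 6², 7², 8², …).
Track B: 1, 8, 27, 64, 125 (perfect cubes starting at 1³).
Position 11 falls in track A as its term 6, giving 121.

121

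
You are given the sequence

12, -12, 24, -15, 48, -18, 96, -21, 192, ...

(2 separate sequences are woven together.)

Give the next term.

Positions 1, 3, 5, … form one subsequence and positions 2, 4, 6, … form another.
Subsequence A: 12, 24, 48, 96, 192 (multiplying by 2 each time).
Subsequence B: -12, -15, -18, -21 (arithmetic with common difference −3).
Position 10 → subsequence B, term 5 = -24.

-24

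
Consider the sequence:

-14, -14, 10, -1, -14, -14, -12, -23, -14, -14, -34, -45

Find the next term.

The slot pattern repeats as AABB (period 4), so there are 2 interleaved tracks.
Subsequence A: -14, -14, -14, -14, -14, -14. Constant -14.
Subsequence B: 10, -1, -12, -23, -34, -45. Arithmetic with common difference −11.
The 13th slot belongs to subsequence A; its 7th term is -14.

-14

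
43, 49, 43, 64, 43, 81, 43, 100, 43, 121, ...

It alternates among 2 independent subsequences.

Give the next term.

Split by position mod 2 into 2 tracks.
Track A = 43, 43, 43, 43, 43: always 43.
Track B = 49, 64, 81, 100, 121: perfect squares starting at 7².
The 11th slot belongs to track A; its 6th term is 43.

43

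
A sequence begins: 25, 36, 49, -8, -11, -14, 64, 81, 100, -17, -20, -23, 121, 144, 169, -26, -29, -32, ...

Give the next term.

Positions follow the repeating pattern AAABBB; grouping by letter gives 2 tracks.
Track A: 25, 36, 49, 64, 81, 100, 121, 144, 169 (consecutive squares n² from n = 5).
Track B: -8, -11, -14, -17, -20, -23, -26, -29, -32 (arithmetic with common difference −3).
Term 19 comes from track A (its 10th entry): 196.

196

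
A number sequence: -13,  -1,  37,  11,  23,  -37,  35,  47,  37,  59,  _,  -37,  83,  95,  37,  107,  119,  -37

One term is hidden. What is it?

71

The slot pattern repeats as AAB (period 3), so there are 2 interleaved tracks.
Stream A: -13, -1, 11, 23, 35, 47, 59, ?, 83, 95, 107, 119 — adding 12 each time.
Stream B: 37, -37, 37, -37, 37, -37 — alternating ±37.
Stream A's pattern makes the blank 71.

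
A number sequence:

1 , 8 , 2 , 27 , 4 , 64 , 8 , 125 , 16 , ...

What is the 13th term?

64

Positions 1, 3, 5, … form one subsequence and positions 2, 4, 6, … form another.
Stream A: 1, 2, 4, 8, 16. Successive powers of 2.
Stream B: 8, 27, 64, 125. Consecutive cubes n³ from n = 2.
The 13th slot belongs to stream A; its 7th term is 64.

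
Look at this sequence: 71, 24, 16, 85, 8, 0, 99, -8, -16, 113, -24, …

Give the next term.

-32

Positions follow the repeating pattern ABB; grouping by letter gives 2 tracks.
Track A: 71, 85, 99, 113 — linear: a_n = 57 + 14·n.
Track B: 24, 16, 8, 0, -8, -16, -24 — arithmetic with common difference −8.
Position 12 → track B, term 8 = -32.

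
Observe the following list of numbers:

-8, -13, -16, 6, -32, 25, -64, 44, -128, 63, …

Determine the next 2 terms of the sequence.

Odd-indexed and even-indexed terms follow separate rules.
Track A = -8, -16, -32, -64, -128: a geometric progression (common ratio 2).
Track B = -13, 6, 25, 44, 63: linear: a_n = -32 + 19·n.
Term 11 comes from track A (its 6th entry): -256.
Position 12 → track B, term 6 = 82.

-256, 82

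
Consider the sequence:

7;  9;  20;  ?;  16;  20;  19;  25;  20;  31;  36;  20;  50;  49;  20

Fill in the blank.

12

Read the sequence 3 terms at a time; column i is its own pattern.
Subsequence A: 7, ?, 19, 31, 50 — a Fibonacci-like recurrence a_n = a_{n-1} + a_{n-2}.
Subsequence B: 9, 16, 25, 36, 49 — the squares 3², 4², 5², ….
Subsequence C: 20, 20, 20, 20, 20 — always 20.
Filling subsequence A at index 2 by its rule yields 12.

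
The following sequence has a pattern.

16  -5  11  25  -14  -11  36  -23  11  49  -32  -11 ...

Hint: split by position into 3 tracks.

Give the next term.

64

Split by position mod 3 into 3 tracks.
Stream A = 16, 25, 36, 49: consecutive squares n² from n = 4.
Stream B = -5, -14, -23, -32: subtracting 9 each time.
Stream C = 11, -11, 11, -11: the oscillation 11·(−1)^(n+1).
Position 13 → stream A, term 5 = 64.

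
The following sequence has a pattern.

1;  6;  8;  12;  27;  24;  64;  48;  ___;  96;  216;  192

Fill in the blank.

The terms cycle through 2 interleaved subsequences.
Subsequence A: 1, 8, 27, 64, ?, 216 — perfect cubes starting at 1³.
Subsequence B: 6, 12, 24, 48, 96, 192 — a geometric progression (common ratio 2).
So the missing entry in subsequence A is 125.

125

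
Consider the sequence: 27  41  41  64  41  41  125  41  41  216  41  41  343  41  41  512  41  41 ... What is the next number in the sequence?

729

The slot pattern repeats as ABB (period 3), so there are 2 interleaved tracks.
Subsequence A: 27, 64, 125, 216, 343, 512 — the cubes 3³, 4³, 5³, ….
Subsequence B: 41, 41, 41, 41, 41, 41, 41, 41, 41, 41, 41, 41 — constant 41.
The 19th slot belongs to subsequence A; its 7th term is 729.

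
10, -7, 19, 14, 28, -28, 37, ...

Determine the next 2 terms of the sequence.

The terms cycle through 2 interleaved subsequences.
Stream A: 10, 19, 28, 37 (adding 9 each time).
Stream B: -7, 14, -28 (geometric, ×-2 each step).
Position 8 → stream B, term 4 = 56.
Position 9 falls in stream A as its term 5, giving 46.

56, 46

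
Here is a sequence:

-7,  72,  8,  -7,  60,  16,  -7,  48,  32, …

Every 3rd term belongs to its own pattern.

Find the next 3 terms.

-7, 36, 64

The terms cycle through 3 interleaved subsequences.
Track A: -7, -7, -7 (the constant sequence -7).
Track B: 72, 60, 48 (subtracting 12 each time).
Track C: 8, 16, 32 (powers of 2).
Term 10 comes from track A (its 4th entry): -7.
Term 11 comes from track B (its 4th entry): 36.
Term 12 comes from track C (its 4th entry): 64.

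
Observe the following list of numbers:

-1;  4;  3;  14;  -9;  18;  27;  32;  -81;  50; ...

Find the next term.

The terms cycle through 2 interleaved subsequences.
Track A: -1, 3, -9, 27, -81. Geometric, ×-3 each step.
Track B: 4, 14, 18, 32, 50. A Fibonacci-like recurrence a_n = a_{n-1} + a_{n-2}.
Position 11 falls in track A as its term 6, giving 243.

243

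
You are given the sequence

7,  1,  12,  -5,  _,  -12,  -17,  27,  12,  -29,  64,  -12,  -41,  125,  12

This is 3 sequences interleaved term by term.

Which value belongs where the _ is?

8

Split by position mod 3: positions 1, 4, 7, … form one track, and each other residue class forms its own.
Subsequence A = 7, -5, -17, -29, -41: linear: a_n = 19 − 12·n.
Subsequence B = 1, ?, 27, 64, 125: perfect cubes starting at 1³.
Subsequence C = 12, -12, 12, -12, 12: alternating ±12.
So the missing entry in subsequence B is 8.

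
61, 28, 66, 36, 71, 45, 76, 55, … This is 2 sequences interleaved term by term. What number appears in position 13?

91

The terms cycle through 2 interleaved subsequences.
Subsequence A: 61, 66, 71, 76 (arithmetic, step +5).
Subsequence B: 28, 36, 45, 55 (the triangular numbers T_7, T_8, …).
Term 13 comes from subsequence A (its 7th entry): 91.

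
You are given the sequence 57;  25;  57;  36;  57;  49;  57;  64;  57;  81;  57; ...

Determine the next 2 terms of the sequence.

100, 57

Odd-indexed and even-indexed terms follow separate rules.
Subsequence A = 57, 57, 57, 57, 57, 57: the constant sequence 57.
Subsequence B = 25, 36, 49, 64, 81: consecutive squares n² from n = 5.
The 12th slot belongs to subsequence B; its 6th term is 100.
The 13th slot belongs to subsequence A; its 7th term is 57.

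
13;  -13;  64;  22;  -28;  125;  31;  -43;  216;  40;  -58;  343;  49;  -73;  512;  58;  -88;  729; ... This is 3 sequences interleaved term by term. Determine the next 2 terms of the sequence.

Split by position mod 3 into 3 tracks.
Track A = 13, 22, 31, 40, 49, 58: arithmetic, step +9.
Track B = -13, -28, -43, -58, -73, -88: arithmetic, step −15.
Track C = 64, 125, 216, 343, 512, 729: perfect cubes starting at 4³.
Term 19 comes from track A (its 7th entry): 67.
The 20th slot belongs to track B; its 7th term is -103.

67, -103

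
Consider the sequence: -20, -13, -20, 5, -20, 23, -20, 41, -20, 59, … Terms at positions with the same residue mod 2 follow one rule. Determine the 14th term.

95

Positions 1, 3, 5, … form one subsequence and positions 2, 4, 6, … form another.
Track A is -20, -20, -20, -20, -20, which is the constant sequence -20.
Track B is -13, 5, 23, 41, 59, which is arithmetic, step +18.
Position 14 falls in track B as its term 7, giving 95.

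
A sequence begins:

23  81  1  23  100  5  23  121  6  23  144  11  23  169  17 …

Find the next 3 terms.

23, 196, 28

Taking every 3rd term gives 3 separate tracks.
Stream A is 23, 23, 23, 23, 23, which is constant 23.
Stream B is 81, 100, 121, 144, 169, which is perfect squares starting at 9².
Stream C is 1, 5, 6, 11, 17, which is a Fibonacci-like recurrence a_n = a_{n-1} + a_{n-2}.
The 16th slot belongs to stream A; its 6th term is 23.
Term 17 comes from stream B (its 6th entry): 196.
Position 18 → stream C, term 6 = 28.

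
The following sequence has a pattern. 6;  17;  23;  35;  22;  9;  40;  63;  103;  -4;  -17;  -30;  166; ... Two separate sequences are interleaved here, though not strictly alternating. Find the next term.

Reading positions in blocks of 6 reveals the pattern AAABBB — 2 tracks woven together.
Stream A is 6, 17, 23, 40, 63, 103, 166, which is a Fibonacci-like recurrence a_n = a_{n-1} + a_{n-2}.
Stream B is 35, 22, 9, -4, -17, -30, which is arithmetic with common difference −13.
Term 14 comes from stream A (its 8th entry): 269.

269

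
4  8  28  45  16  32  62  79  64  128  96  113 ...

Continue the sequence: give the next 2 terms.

The slot pattern repeats as AABB (period 4), so there are 2 interleaved tracks.
Track A is 4, 8, 16, 32, 64, 128, which is powers 2^2, 2^3, 2^4, ….
Track B is 28, 45, 62, 79, 96, 113, which is arithmetic, step +17.
Term 13 comes from track A (its 7th entry): 256.
The 14th slot belongs to track A; its 8th term is 512.

256, 512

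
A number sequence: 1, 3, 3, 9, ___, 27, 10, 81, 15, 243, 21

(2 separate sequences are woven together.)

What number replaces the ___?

6

Taking every 2nd term gives 2 separate tracks.
Subsequence A is 1, 3, ?, 10, 15, 21, which is triangular numbers n(n+1)/2 for n = 1, 2, ….
Subsequence B is 3, 9, 27, 81, 243, which is successive powers of 3.
Subsequence A's pattern makes the blank 6.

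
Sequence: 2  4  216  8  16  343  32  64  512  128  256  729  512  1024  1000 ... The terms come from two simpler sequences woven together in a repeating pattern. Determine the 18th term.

The slot pattern repeats as AAB (period 3), so there are 2 interleaved tracks.
Track A: 2, 4, 8, 16, 32, 64, 128, 256, 512, 1024 — a geometric progression (common ratio 2).
Track B: 216, 343, 512, 729, 1000 — the cubes 6³, 7³, 8³, ….
Term 18 comes from track B (its 6th entry): 1331.

1331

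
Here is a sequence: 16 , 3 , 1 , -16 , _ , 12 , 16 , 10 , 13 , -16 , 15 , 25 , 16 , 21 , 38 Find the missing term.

Split by position mod 3: positions 1, 4, 7, … form one track, and each other residue class forms its own.
Subsequence A: 16, -16, 16, -16, 16 (alternating ±16).
Subsequence B: 3, ?, 10, 15, 21 (the triangular numbers T_2, T_3, …).
Subsequence C: 1, 12, 13, 25, 38 (a Fibonacci-like recurrence a_n = a_{n-1} + a_{n-2}).
Filling subsequence B at index 2 by its rule yields 6.

6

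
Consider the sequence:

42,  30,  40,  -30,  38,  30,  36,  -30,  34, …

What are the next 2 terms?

Taking every 2nd term gives 2 separate tracks.
Track A is 42, 40, 38, 36, 34, which is linear: a_n = 44 − 2·n.
Track B is 30, -30, 30, -30, which is oscillating between 30 and -30.
Term 10 comes from track B (its 5th entry): 30.
Position 11 falls in track A as its term 6, giving 32.

30, 32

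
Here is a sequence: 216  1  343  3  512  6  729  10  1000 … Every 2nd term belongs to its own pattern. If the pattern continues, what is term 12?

Odd-indexed and even-indexed terms follow separate rules.
Subsequence A: 216, 343, 512, 729, 1000 (the cubes 6³, 7³, 8³, …).
Subsequence B: 1, 3, 6, 10 (triangular numbers starting at T_1).
Position 12 falls in subsequence B as its term 6, giving 21.

21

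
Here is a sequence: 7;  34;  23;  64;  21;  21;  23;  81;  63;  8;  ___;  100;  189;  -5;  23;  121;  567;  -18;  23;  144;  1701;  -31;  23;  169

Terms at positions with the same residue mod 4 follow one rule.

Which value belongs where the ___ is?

23

Split by position mod 4: positions 1, 5, 9, … form one track, and each other residue class forms its own.
Stream A: 7, 21, 63, 189, 567, 1701. A geometric progression (common ratio 3).
Stream B: 34, 21, 8, -5, -18, -31. Arithmetic, step −13.
Stream C: 23, 23, ?, 23, 23, 23. The constant sequence 23.
Stream D: 64, 81, 100, 121, 144, 169. Consecutive squares n² from n = 8.
So the missing entry in stream C is 23.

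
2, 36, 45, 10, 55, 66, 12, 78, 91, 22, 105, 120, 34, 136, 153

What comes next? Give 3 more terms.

The slot pattern repeats as ABB (period 3), so there are 2 interleaved tracks.
Track A = 2, 10, 12, 22, 34: Fibonacci-style (each term is the sum of the two before it).
Track B = 36, 45, 55, 66, 78, 91, 105, 120, 136, 153: triangular numbers starting at T_8.
Position 16 → track A, term 6 = 56.
Term 17 comes from track B (its 11th entry): 171.
Position 18 falls in track B as its term 12, giving 190.

56, 171, 190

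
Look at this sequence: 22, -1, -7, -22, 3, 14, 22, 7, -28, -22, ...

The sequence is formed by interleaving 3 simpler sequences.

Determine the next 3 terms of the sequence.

Split by position mod 3 into 3 tracks.
Track A: 22, -22, 22, -22 — oscillating between 22 and -22.
Track B: -1, 3, 7 — arithmetic, step +4.
Track C: -7, 14, -28 — geometric, ×-2 each step.
Position 11 → track B, term 4 = 11.
Position 12 → track C, term 4 = 56.
Position 13 → track A, term 5 = 22.

11, 56, 22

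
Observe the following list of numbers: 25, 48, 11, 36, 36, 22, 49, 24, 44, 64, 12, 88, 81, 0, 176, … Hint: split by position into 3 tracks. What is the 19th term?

Split by position mod 3: positions 1, 4, 7, … form one track, and each other residue class forms its own.
Stream A: 25, 36, 49, 64, 81 — consecutive squares n² from n = 5.
Stream B: 48, 36, 24, 12, 0 — subtracting 12 each time.
Stream C: 11, 22, 44, 88, 176 — multiplying by 2 each time.
Term 19 comes from stream A (its 7th entry): 121.

121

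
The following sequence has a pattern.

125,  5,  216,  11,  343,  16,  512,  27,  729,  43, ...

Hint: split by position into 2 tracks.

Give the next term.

Odd-indexed and even-indexed terms follow separate rules.
Stream A is 125, 216, 343, 512, 729, which is the cubes 5³, 6³, 7³, ….
Stream B is 5, 11, 16, 27, 43, which is a Fibonacci-like recurrence a_n = a_{n-1} + a_{n-2}.
Term 11 comes from stream A (its 6th entry): 1000.

1000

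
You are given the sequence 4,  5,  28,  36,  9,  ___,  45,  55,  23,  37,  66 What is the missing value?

14

Positions follow the repeating pattern AABB; grouping by letter gives 2 tracks.
Subsequence A is 4, 5, 9, ?, 23, 37, which is each term equals the sum of the previous two.
Subsequence B is 28, 36, 45, 55, 66, which is triangular numbers starting at T_7.
So the missing entry in subsequence A is 14.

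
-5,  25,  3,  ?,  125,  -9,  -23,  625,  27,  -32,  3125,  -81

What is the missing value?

-14

The terms cycle through 3 interleaved subsequences.
Subsequence A: -5, ?, -23, -32 (linear: a_n = 4 − 9·n).
Subsequence B: 25, 125, 625, 3125 (successive powers of 5).
Subsequence C: 3, -9, 27, -81 (geometric, ×-3 each step).
The gap is subsequence A's term 2; the rule gives -14.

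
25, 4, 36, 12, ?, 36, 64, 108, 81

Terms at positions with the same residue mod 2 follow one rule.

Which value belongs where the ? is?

Split by position mod 2 into 2 tracks.
Track A = 25, 36, ?, 64, 81: consecutive squares n² from n = 5.
Track B = 4, 12, 36, 108: a geometric progression (common ratio 3).
Filling track A at index 3 by its rule yields 49.

49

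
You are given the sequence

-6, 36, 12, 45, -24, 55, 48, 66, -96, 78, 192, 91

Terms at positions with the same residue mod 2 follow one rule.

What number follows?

Positions 1, 3, 5, … form one subsequence and positions 2, 4, 6, … form another.
Track A = -6, 12, -24, 48, -96, 192: geometric, ×-2 each step.
Track B = 36, 45, 55, 66, 78, 91: triangular numbers n(n+1)/2 for n = 8, 9, ….
Position 13 falls in track A as its term 7, giving -384.

-384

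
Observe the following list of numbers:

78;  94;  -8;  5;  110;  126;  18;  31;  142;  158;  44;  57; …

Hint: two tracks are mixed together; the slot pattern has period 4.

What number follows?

174

Reading positions in blocks of 4 reveals the pattern AABB — 2 tracks woven together.
Track A: 78, 94, 110, 126, 142, 158 (adding 16 each time).
Track B: -8, 5, 18, 31, 44, 57 (arithmetic with common difference +13).
Position 13 falls in track A as its term 7, giving 174.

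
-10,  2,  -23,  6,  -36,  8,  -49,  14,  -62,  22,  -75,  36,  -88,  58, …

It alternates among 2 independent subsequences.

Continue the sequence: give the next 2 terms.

-101, 94

Positions 1, 3, 5, … form one subsequence and positions 2, 4, 6, … form another.
Track A = -10, -23, -36, -49, -62, -75, -88: subtracting 13 each time.
Track B = 2, 6, 8, 14, 22, 36, 58: each term equals the sum of the previous two.
The 15th slot belongs to track A; its 8th term is -101.
Position 16 → track B, term 8 = 94.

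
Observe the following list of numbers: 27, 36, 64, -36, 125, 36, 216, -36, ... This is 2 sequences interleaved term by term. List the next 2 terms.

343, 36

Positions 1, 3, 5, … form one subsequence and positions 2, 4, 6, … form another.
Track A is 27, 64, 125, 216, which is perfect cubes starting at 3³.
Track B is 36, -36, 36, -36, which is the oscillation 36·(−1)^(n+1).
Term 9 comes from track A (its 5th entry): 343.
The 10th slot belongs to track B; its 5th term is 36.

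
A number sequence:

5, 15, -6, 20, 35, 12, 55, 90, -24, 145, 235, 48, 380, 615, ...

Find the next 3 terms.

The slot pattern repeats as AAB (period 3), so there are 2 interleaved tracks.
Track A: 5, 15, 20, 35, 55, 90, 145, 235, 380, 615 — Fibonacci-style (each term is the sum of the two before it).
Track B: -6, 12, -24, 48 — a geometric progression (common ratio -2).
Position 15 falls in track B as its term 5, giving -96.
Term 16 comes from track A (its 11th entry): 995.
The 17th slot belongs to track A; its 12th term is 1610.

-96, 995, 1610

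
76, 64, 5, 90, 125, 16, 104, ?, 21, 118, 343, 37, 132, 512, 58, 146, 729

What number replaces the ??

Taking every 3rd term gives 3 separate tracks.
Track A is 76, 90, 104, 118, 132, 146, which is adding 14 each time.
Track B is 64, 125, ?, 343, 512, 729, which is consecutive cubes n³ from n = 4.
Track C is 5, 16, 21, 37, 58, which is each term equals the sum of the previous two.
The gap is track B's term 3; the rule gives 216.

216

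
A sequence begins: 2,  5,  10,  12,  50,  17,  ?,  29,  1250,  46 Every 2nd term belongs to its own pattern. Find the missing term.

250

Taking every 2nd term gives 2 separate tracks.
Stream A is 2, 10, 50, ?, 1250, which is geometric, ×5 each step.
Stream B is 5, 12, 17, 29, 46, which is Fibonacci-style (each term is the sum of the two before it).
Filling stream A at index 4 by its rule yields 250.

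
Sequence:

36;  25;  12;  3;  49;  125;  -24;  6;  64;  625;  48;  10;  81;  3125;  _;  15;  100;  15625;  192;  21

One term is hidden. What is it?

-96

Split by position mod 4 into 4 tracks.
Subsequence A is 36, 49, 64, 81, 100, which is the squares 6², 7², 8², ….
Subsequence B is 25, 125, 625, 3125, 15625, which is powers of 5.
Subsequence C is 12, -24, 48, ?, 192, which is geometric, ×-2 each step.
Subsequence D is 3, 6, 10, 15, 21, which is triangular numbers starting at T_2.
So the missing entry in subsequence C is -96.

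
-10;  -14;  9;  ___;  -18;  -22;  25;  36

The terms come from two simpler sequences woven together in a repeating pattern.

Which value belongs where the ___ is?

Positions follow the repeating pattern AABB; grouping by letter gives 2 tracks.
Stream A: -10, -14, -18, -22. Subtracting 4 each time.
Stream B: 9, ?, 25, 36. Perfect squares starting at 3².
So the missing entry in stream B is 16.

16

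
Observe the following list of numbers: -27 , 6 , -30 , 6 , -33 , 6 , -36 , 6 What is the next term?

-39

Odd-indexed and even-indexed terms follow separate rules.
Track A = -27, -30, -33, -36: arithmetic with common difference −3.
Track B = 6, 6, 6, 6: the constant sequence 6.
Position 9 → track A, term 5 = -39.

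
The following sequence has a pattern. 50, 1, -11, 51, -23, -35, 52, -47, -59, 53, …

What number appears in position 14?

-95

Positions follow the repeating pattern ABB; grouping by letter gives 2 tracks.
Subsequence A = 50, 51, 52, 53: adding 1 each time.
Subsequence B = 1, -11, -23, -35, -47, -59: linear: a_n = 13 − 12·n.
Position 14 falls in subsequence B as its term 9, giving -95.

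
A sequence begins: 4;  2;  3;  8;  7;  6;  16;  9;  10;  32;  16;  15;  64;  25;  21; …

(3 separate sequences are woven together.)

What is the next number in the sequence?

128

Split by position mod 3 into 3 tracks.
Track A: 4, 8, 16, 32, 64 (powers of 2).
Track B: 2, 7, 9, 16, 25 (a Fibonacci-like recurrence a_n = a_{n-1} + a_{n-2}).
Track C: 3, 6, 10, 15, 21 (the triangular numbers T_2, T_3, …).
Position 16 falls in track A as its term 6, giving 128.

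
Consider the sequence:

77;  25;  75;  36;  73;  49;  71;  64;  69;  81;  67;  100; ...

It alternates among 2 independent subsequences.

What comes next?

The terms cycle through 2 interleaved subsequences.
Track A: 77, 75, 73, 71, 69, 67 (linear: a_n = 79 − 2·n).
Track B: 25, 36, 49, 64, 81, 100 (the squares 5², 6², 7², …).
Position 13 falls in track A as its term 7, giving 65.

65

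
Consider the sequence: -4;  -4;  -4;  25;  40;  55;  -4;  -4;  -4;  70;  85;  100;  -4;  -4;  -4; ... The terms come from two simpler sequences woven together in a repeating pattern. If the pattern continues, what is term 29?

Reading positions in blocks of 6 reveals the pattern AAABBB — 2 tracks woven together.
Track A: -4, -4, -4, -4, -4, -4, -4, -4, -4. The constant sequence -4.
Track B: 25, 40, 55, 70, 85, 100. Arithmetic with common difference +15.
Position 29 falls in track B as its term 14, giving 220.

220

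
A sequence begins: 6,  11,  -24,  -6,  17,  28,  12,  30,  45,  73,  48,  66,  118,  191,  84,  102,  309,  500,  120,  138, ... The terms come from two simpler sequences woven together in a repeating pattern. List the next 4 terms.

809, 1309, 156, 174

Positions follow the repeating pattern AABB; grouping by letter gives 2 tracks.
Track A: 6, 11, 17, 28, 45, 73, 118, 191, 309, 500 — each term equals the sum of the previous two.
Track B: -24, -6, 12, 30, 48, 66, 84, 102, 120, 138 — arithmetic, step +18.
The 21st slot belongs to track A; its 11th term is 809.
The 22nd slot belongs to track A; its 12th term is 1309.
Position 23 falls in track B as its term 11, giving 156.
Position 24 → track B, term 12 = 174.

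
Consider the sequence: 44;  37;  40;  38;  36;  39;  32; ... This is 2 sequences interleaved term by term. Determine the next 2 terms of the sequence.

40, 28

Odd-indexed and even-indexed terms follow separate rules.
Subsequence A: 44, 40, 36, 32. Arithmetic with common difference −4.
Subsequence B: 37, 38, 39. Arithmetic, step +1.
Term 8 comes from subsequence B (its 4th entry): 40.
Term 9 comes from subsequence A (its 5th entry): 28.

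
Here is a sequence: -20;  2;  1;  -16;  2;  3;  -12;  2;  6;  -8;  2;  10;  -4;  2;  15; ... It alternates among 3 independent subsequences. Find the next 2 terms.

0, 2

Split by position mod 3: positions 1, 4, 7, … form one track, and each other residue class forms its own.
Subsequence A: -20, -16, -12, -8, -4 — linear: a_n = -24 + 4·n.
Subsequence B: 2, 2, 2, 2, 2 — constant 2.
Subsequence C: 1, 3, 6, 10, 15 — the triangular numbers T_1, T_2, ….
The 16th slot belongs to subsequence A; its 6th term is 0.
Position 17 falls in subsequence B as its term 6, giving 2.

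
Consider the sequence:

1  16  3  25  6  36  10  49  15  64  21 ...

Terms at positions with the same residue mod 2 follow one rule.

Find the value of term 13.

28

Split by position mod 2 into 2 tracks.
Track A: 1, 3, 6, 10, 15, 21 (the triangular numbers T_1, T_2, …).
Track B: 16, 25, 36, 49, 64 (the squares 4², 5², 6², …).
Position 13 → track A, term 7 = 28.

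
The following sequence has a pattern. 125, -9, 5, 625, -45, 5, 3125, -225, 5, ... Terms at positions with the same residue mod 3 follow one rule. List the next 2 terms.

Taking every 3rd term gives 3 separate tracks.
Track A: 125, 625, 3125 (powers of 5).
Track B: -9, -45, -225 (geometric with ratio 5).
Track C: 5, 5, 5 (always 5).
The 10th slot belongs to track A; its 4th term is 15625.
Position 11 falls in track B as its term 4, giving -1125.

15625, -1125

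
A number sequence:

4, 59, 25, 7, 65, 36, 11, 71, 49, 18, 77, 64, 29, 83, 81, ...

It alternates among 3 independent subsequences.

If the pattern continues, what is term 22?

123

Split by position mod 3: positions 1, 4, 7, … form one track, and each other residue class forms its own.
Track A: 4, 7, 11, 18, 29 — a Fibonacci-like recurrence a_n = a_{n-1} + a_{n-2}.
Track B: 59, 65, 71, 77, 83 — arithmetic, step +6.
Track C: 25, 36, 49, 64, 81 — perfect squares starting at 5².
Position 22 → track A, term 8 = 123.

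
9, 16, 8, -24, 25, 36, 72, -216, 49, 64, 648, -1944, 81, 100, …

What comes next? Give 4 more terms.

5832, -17496, 121, 144

The slot pattern repeats as AABB (period 4), so there are 2 interleaved tracks.
Stream A: 9, 16, 25, 36, 49, 64, 81, 100 — perfect squares starting at 3².
Stream B: 8, -24, 72, -216, 648, -1944 — geometric with ratio -3.
The 15th slot belongs to stream B; its 7th term is 5832.
The 16th slot belongs to stream B; its 8th term is -17496.
Position 17 → stream A, term 9 = 121.
Term 18 comes from stream A (its 10th entry): 144.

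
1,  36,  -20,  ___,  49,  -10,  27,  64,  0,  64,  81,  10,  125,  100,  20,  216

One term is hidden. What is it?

8

Taking every 3rd term gives 3 separate tracks.
Track A: 1, ?, 27, 64, 125, 216 — consecutive cubes n³ from n = 1.
Track B: 36, 49, 64, 81, 100 — perfect squares starting at 6².
Track C: -20, -10, 0, 10, 20 — linear: a_n = -30 + 10·n.
Track A's pattern makes the blank 8.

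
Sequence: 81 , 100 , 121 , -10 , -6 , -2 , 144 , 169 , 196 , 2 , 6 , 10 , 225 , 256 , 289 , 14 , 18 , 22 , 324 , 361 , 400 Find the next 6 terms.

26, 30, 34, 441, 484, 529

Reading positions in blocks of 6 reveals the pattern AAABBB — 2 tracks woven together.
Subsequence A: 81, 100, 121, 144, 169, 196, 225, 256, 289, 324, 361, 400. Perfect squares starting at 9².
Subsequence B: -10, -6, -2, 2, 6, 10, 14, 18, 22. Arithmetic with common difference +4.
The 22nd slot belongs to subsequence B; its 10th term is 26.
Position 23 → subsequence B, term 11 = 30.
The 24th slot belongs to subsequence B; its 12th term is 34.
Position 25 falls in subsequence A as its term 13, giving 441.
Position 26 falls in subsequence A as its term 14, giving 484.
Term 27 comes from subsequence A (its 15th entry): 529.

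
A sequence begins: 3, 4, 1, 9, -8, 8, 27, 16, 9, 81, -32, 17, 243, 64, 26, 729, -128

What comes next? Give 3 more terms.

43, 2187, 256

The terms cycle through 3 interleaved subsequences.
Subsequence A is 3, 9, 27, 81, 243, 729, which is powers of 3.
Subsequence B is 4, -8, 16, -32, 64, -128, which is geometric, ×-2 each step.
Subsequence C is 1, 8, 9, 17, 26, which is each term equals the sum of the previous two.
Term 18 comes from subsequence C (its 6th entry): 43.
Position 19 → subsequence A, term 7 = 2187.
The 20th slot belongs to subsequence B; its 7th term is 256.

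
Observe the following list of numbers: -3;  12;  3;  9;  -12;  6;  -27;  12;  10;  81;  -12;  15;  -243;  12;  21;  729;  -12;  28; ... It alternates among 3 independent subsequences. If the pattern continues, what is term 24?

Split by position mod 3: positions 1, 4, 7, … form one track, and each other residue class forms its own.
Track A is -3, 9, -27, 81, -243, 729, which is multiplying by -3 each time.
Track B is 12, -12, 12, -12, 12, -12, which is the oscillation 12·(−1)^(n+1).
Track C is 3, 6, 10, 15, 21, 28, which is the triangular numbers T_2, T_3, ….
Term 24 comes from track C (its 8th entry): 45.

45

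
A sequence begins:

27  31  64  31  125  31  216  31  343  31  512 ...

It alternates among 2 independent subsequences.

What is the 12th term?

The terms cycle through 2 interleaved subsequences.
Stream A: 27, 64, 125, 216, 343, 512. The cubes 3³, 4³, 5³, ….
Stream B: 31, 31, 31, 31, 31. Always 31.
Position 12 → stream B, term 6 = 31.

31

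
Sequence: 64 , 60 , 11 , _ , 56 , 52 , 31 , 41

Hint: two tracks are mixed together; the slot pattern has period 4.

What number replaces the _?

21

Positions follow the repeating pattern AABB; grouping by letter gives 2 tracks.
Track A: 64, 60, 56, 52 (arithmetic, step −4).
Track B: 11, ?, 31, 41 (linear: a_n = 1 + 10·n).
The gap is track B's term 2; the rule gives 21.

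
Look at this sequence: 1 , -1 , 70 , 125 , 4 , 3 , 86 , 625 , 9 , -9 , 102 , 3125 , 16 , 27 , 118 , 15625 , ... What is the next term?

25

Read the sequence 4 terms at a time; column i is its own pattern.
Subsequence A: 1, 4, 9, 16 (consecutive squares n² from n = 1).
Subsequence B: -1, 3, -9, 27 (multiplying by -3 each time).
Subsequence C: 70, 86, 102, 118 (adding 16 each time).
Subsequence D: 125, 625, 3125, 15625 (powers 5^3, 5^4, 5^5, …).
Term 17 comes from subsequence A (its 5th entry): 25.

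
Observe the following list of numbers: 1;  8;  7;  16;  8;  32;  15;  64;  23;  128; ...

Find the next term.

38

Taking every 2nd term gives 2 separate tracks.
Stream A: 1, 7, 8, 15, 23 — Fibonacci-style (each term is the sum of the two before it).
Stream B: 8, 16, 32, 64, 128 — powers 2^3, 2^4, 2^5, ….
Term 11 comes from stream A (its 6th entry): 38.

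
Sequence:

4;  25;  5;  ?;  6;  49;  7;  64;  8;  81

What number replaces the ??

Odd-indexed and even-indexed terms follow separate rules.
Subsequence A: 4, 5, 6, 7, 8 — arithmetic with common difference +1.
Subsequence B: 25, ?, 49, 64, 81 — the squares 5², 6², 7², ….
Subsequence B's pattern makes the blank 36.

36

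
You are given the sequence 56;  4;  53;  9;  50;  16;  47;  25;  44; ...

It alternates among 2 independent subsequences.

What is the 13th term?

Odd-indexed and even-indexed terms follow separate rules.
Subsequence A: 56, 53, 50, 47, 44 (linear: a_n = 59 − 3·n).
Subsequence B: 4, 9, 16, 25 (the squares 2², 3², 4², …).
Position 13 falls in subsequence A as its term 7, giving 38.

38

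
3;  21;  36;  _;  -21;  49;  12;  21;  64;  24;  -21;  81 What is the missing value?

6

Split by position mod 3 into 3 tracks.
Track A is 3, ?, 12, 24, which is multiplying by 2 each time.
Track B is 21, -21, 21, -21, which is the oscillation 21·(−1)^(n+1).
Track C is 36, 49, 64, 81, which is the squares 6², 7², 8², ….
Track A's pattern makes the blank 6.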